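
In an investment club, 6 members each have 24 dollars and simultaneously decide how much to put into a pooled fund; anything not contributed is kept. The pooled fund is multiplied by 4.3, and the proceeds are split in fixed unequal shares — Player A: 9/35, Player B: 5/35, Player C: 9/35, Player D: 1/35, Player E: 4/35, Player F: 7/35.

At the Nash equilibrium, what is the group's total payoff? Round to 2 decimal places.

302.40 dollars

For player j, contributing a unit is worthwhile iff 4.3 × (j's share) ≥ 1, i.e. iff j's share is at least 0.2326.
Player A and Player C are above the threshold, contributing 24 each; the remaining 4 contribute 0. Total contributed: 48.
The pooled fund pays out 4.3 × 48 = 206.40 in total (split across the unequal shares, but the aggregate is all that matters for the group sum).
The 4 free-riders keep 24 each, adding 96. Group total = 96 + 206.40 = 302.40.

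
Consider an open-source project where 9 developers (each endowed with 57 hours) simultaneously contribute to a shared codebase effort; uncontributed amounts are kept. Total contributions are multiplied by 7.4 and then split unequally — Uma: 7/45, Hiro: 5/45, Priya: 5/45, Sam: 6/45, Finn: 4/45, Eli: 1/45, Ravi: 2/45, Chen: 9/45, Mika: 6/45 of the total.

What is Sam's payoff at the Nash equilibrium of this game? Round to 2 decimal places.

169.48 hours

Player j's private return per contributed unit is 7.4 × (j's share). Contributing is weakly dominant for j when that share is at least 1/7.4 = 0.1351, and contributing 0 is dominant otherwise.
The shares above 0.1351 belong to Uma and Chen, contributing 57 each; the remaining 7 contribute 0. Total contributed: 114.
Sam keeps 57 and receives 7.4 × 114 × 6/45 = 112.48 from the shared codebase effort, for a payoff of 169.48.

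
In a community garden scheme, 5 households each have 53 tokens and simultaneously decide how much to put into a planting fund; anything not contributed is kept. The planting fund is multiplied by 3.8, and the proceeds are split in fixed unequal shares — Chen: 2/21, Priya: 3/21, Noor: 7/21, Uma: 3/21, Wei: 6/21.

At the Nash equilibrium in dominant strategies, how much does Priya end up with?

Each unit j contributes comes back to j as 3.8 × (j's share), so j prefers to contribute only if that share exceeds 1/3.8 = 0.2632; otherwise keeping the unit dominates.
The shares above 0.2632 belong to Noor and Wei, contributing 53 each; the remaining 3 contribute 0. Total contributed: 106.
Priya keeps 53 and receives 3.8 × 106 × 3/21 = 57.54 from the planting fund, for a payoff of 110.54.

110.54 tokens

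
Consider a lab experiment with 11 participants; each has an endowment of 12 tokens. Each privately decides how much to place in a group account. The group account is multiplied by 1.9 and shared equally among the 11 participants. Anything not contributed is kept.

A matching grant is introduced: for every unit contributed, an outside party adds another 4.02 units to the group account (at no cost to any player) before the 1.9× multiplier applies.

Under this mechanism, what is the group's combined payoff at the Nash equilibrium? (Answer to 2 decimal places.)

132.00 tokens

Even with the mechanism, each unit contributed returns only 1.9 × 5.02 / 11 = 0.8671 per unit of net cost, so contributing nothing is still dominant.
At the Nash equilibrium no one contributes; group total payoff = 11 × 12 = 132.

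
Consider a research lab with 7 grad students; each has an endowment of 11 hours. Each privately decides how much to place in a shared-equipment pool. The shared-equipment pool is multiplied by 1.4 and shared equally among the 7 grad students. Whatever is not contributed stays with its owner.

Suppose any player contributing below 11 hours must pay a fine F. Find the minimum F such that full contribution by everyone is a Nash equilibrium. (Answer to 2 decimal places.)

8.80 hours

Given the others contribute fully, the best deviation is to contribute 0 (any partial contribution still incurs the fine and gives up units whose private return 0.2000 is below 1).
Deviating from 11 to 0 saves 11 hours but forfeits the deviator's share of the drop in the shared-equipment pool: 1.4/7 × 11 = 2.20.
So the deviation gain is 11 − 2.20 = 8.80, and the fine must be at least 8.80 hours to wipe it out.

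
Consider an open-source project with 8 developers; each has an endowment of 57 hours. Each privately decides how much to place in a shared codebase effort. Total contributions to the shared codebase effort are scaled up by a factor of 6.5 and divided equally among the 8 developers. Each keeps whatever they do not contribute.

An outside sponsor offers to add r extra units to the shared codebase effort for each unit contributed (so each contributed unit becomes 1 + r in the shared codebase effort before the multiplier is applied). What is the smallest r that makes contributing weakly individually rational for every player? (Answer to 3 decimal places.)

0.231

With matching at rate r, one contributed unit becomes (1 + r) in the shared codebase effort and returns 6.5 × (1 + r) / 8 to the contributor.
Setting this equal to 1: 1 + r = 8/6.5 = 1.2308.
So the minimum matching rate is r = 1.2308 − 1 = 0.231.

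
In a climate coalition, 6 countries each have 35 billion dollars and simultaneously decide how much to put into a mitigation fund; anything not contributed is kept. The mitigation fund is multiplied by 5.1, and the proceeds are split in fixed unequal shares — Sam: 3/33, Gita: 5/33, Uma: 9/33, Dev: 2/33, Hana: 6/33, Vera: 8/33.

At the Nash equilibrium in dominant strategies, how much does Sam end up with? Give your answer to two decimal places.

67.45 billion dollars

Player j's private return per contributed unit is 5.1 × (j's share). Contributing is weakly dominant for j when that share is at least 1/5.1 = 0.1961, and contributing 0 is dominant otherwise.
The shares above 0.1961 belong to Uma and Vera, contributing 35 each; the remaining 4 contribute 0. Total contributed: 70.
Sam keeps 35 and receives 5.1 × 70 × 3/33 = 32.45 from the mitigation fund, for a payoff of 67.45.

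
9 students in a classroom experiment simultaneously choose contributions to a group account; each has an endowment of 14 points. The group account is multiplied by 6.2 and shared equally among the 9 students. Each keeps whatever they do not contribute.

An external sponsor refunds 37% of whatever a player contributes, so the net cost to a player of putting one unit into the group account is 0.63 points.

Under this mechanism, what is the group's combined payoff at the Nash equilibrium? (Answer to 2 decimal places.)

The effective private return per unit is now (6.2/9) / 0.63 = 1.0935 > 1, so every player's dominant strategy flips to full contribution.
At the Nash equilibrium everyone contributes 14. Group total payoff = 9 × (14 × 0.37 + 6.2 × 14) = 827.82.

827.82 points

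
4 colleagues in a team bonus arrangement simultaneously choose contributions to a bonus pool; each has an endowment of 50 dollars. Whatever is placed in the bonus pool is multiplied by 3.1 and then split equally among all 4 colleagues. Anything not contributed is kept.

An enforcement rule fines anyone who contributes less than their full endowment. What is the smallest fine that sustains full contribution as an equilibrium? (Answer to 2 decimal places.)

11.25 dollars

Given the others contribute fully, the best deviation is to contribute 0 (any partial contribution still incurs the fine and gives up units whose private return 0.7750 is below 1).
Deviating from 50 to 0 saves 50 dollars but forfeits the deviator's share of the drop in the bonus pool: 3.1/4 × 50 = 38.75.
So the deviation gain is 50 − 38.75 = 11.25, and the fine must be at least 11.25 dollars to wipe it out.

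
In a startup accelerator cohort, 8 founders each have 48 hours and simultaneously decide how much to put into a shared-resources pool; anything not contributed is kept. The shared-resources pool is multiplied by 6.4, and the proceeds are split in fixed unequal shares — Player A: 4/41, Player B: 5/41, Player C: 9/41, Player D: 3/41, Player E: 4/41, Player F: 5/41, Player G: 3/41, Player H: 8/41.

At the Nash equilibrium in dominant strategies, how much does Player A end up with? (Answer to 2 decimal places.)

Player j's private return per contributed unit is 6.4 × (j's share). Contributing is weakly dominant for j when that share is at least 1/6.4 = 0.1563, and contributing 0 is dominant otherwise.
The shares above 0.1563 belong to Player C and Player H, contributing 48 each; the remaining 6 contribute 0. Total contributed: 96.
Player A keeps 48 and receives 6.4 × 96 × 4/41 = 59.94 from the shared-resources pool, for a payoff of 107.94.

107.94 hours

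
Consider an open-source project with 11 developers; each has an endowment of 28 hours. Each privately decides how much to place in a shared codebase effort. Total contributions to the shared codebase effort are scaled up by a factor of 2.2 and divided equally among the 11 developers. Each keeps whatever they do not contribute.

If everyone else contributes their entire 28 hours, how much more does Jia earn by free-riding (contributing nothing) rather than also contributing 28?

Switching from a contribution of 28 to 0 lets Jia keep an extra 28 hours, but lowers the shared codebase effort by 28, which costs Jia their own share of that drop: 2.2/11 × 28 = 5.60.
Net gain = 28 − 5.60 = 22.40. The private return per contributed unit (0.2000) is below 1, so free-riding is indeed the best response regardless of what the others do.

22.40 hours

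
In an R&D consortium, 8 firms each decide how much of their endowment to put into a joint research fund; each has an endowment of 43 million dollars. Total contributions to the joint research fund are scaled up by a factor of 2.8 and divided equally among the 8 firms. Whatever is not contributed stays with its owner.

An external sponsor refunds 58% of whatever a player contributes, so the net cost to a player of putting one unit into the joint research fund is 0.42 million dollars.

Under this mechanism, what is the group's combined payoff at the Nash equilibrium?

With the mechanism, a contributed unit returns (2.8/8) / 0.42 = 0.8333 per unit of net cost — still below 1 — so contributing 0 remains dominant for every player.
Everyone keeps their endowment and the group total is 8 × 43 = 344.

344.00 million dollars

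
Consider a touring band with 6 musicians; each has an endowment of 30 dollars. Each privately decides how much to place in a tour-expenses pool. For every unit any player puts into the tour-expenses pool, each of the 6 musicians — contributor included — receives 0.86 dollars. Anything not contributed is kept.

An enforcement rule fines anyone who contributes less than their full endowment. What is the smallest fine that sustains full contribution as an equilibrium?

4.20 dollars

Given the others contribute fully, the best deviation is to contribute 0 (any partial contribution still incurs the fine and gives up units whose private return 0.86 is below 1).
Deviating from 30 to 0 saves 30 dollars but forfeits the deviator's share of the drop in the tour-expenses pool: 0.86 × 30 = 25.80.
So the deviation gain is 30 − 25.80 = 4.20, and the fine must be at least 4.20 dollars to wipe it out.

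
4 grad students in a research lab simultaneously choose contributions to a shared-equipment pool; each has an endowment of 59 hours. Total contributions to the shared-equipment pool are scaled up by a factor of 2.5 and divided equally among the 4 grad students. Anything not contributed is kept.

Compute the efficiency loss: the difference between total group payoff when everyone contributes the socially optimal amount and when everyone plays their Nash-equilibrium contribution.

Each contributed unit returns 2.5/4 = 0.6250 to its contributor — below 1 — so contributing 0 is dominant for every player. At the Nash equilibrium everyone keeps their 59, and the group total is 4 × 59 = 236.
Each contributed unit returns 2.500 to the group as a whole (0.6250 to each of 4 players), which exceeds 1, so the social optimum is full contribution: group total = 2.500 × 236 = 590.00.
Efficiency loss = 590.00 − 236 = 354.00.

354.00 hours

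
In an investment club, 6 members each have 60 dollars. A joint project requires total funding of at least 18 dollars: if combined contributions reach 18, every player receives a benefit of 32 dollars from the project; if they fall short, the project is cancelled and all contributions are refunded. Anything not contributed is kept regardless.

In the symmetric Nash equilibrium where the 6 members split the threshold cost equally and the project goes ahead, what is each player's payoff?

Equal share of the threshold: 18/6 = 3.
At this profile no one gains by cutting their contribution: any cut drops the total below 18, the project is cancelled, contributions are refunded, and the deviator ends with 60, which is less than 60 − 3 + 32 = 89. Contributing more than 3 just wastes the excess. So contributing exactly 3 is a best response.
Each player's payoff: 60 − 3 + 32 = 89.

89 dollars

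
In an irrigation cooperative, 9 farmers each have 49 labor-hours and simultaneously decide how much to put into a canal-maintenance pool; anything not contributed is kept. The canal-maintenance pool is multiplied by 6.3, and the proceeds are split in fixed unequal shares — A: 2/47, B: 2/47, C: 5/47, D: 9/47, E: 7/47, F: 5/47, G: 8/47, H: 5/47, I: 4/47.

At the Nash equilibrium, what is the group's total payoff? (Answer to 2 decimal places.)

For player j, contributing a unit is worthwhile iff 6.3 × (j's share) ≥ 1, i.e. iff j's share is at least 0.1587.
The shares above 0.1587 belong to D and G, contributing 49 each; the remaining 7 contribute 0. Total contributed: 98.
The canal-maintenance pool pays out 6.3 × 98 = 617.40 in total (split across the unequal shares, but the aggregate is all that matters for the group sum).
The 7 free-riders keep 49 each, adding 343. Group total = 343 + 617.40 = 960.40.

960.40 labor-hours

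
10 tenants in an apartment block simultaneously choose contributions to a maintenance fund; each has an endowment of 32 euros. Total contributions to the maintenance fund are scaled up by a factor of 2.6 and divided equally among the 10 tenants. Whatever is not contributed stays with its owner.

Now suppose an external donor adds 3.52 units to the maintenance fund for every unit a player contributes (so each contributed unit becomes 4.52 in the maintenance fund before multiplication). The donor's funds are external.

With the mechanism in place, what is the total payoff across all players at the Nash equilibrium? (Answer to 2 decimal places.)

Under the mechanism each unit contributed yields 2.6 × 4.52 / 10 = 1.1752 back to its contributor per unit of net cost, which exceeds 1, making full contribution the dominant choice for everyone.
At the Nash equilibrium everyone contributes 32. Group total payoff = 2.6 × 4.52 × 320 = 3760.64.

3760.64 euros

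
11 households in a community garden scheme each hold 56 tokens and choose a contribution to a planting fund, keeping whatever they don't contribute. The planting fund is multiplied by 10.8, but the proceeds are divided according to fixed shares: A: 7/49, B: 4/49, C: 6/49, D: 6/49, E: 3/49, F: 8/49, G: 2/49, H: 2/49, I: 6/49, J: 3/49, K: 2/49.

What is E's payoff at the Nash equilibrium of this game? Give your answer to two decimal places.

Each unit j contributes comes back to j as 10.8 × (j's share), so j prefers to contribute only if that share exceeds 1/10.8 = 0.0926; otherwise keeping the unit dominates.
The shares above 0.0926 belong to A, C, D, F and I, contributing 56 each; the remaining 6 contribute 0. Total contributed: 280.
E keeps 56 and receives 10.8 × 280 × 3/49 = 185.14 from the planting fund, for a payoff of 241.14.

241.14 tokens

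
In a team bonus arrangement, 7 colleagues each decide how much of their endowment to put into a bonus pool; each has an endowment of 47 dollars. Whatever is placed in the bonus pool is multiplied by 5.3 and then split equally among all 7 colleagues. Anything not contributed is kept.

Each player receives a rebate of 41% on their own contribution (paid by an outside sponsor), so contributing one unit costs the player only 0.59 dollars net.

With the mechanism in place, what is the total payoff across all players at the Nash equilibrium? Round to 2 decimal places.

Under the mechanism each unit contributed yields (5.3/7) / 0.59 = 1.2833 back to its contributor per unit of net cost, which exceeds 1, making full contribution the dominant choice for everyone.
So the Nash equilibrium is full contribution by all 7; the group earns 7 × (47 × 0.41 + 5.3 × 47) = 1878.59.

1878.59 dollars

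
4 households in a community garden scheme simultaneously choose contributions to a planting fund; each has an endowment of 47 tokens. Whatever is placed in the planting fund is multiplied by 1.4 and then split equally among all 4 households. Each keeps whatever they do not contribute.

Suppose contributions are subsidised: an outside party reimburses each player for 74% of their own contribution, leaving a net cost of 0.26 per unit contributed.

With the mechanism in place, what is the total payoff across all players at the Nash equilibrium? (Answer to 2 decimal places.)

Under the mechanism each unit contributed yields (1.4/4) / 0.26 = 1.3462 back to its contributor per unit of net cost, which exceeds 1, making full contribution the dominant choice for everyone.
At the Nash equilibrium everyone contributes 47. Group total payoff = 4 × (47 × 0.74 + 1.4 × 47) = 402.32.

402.32 tokens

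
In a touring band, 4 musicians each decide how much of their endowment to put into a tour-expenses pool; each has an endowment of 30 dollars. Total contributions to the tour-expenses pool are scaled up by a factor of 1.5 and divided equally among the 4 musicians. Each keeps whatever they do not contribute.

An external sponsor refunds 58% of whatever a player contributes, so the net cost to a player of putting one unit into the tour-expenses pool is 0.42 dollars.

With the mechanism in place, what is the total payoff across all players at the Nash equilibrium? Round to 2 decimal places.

120.00 dollars

With the mechanism, a contributed unit returns (1.5/4) / 0.42 = 0.8929 per unit of net cost — still below 1 — so contributing 0 remains dominant for every player.
At the Nash equilibrium no one contributes; group total payoff = 4 × 30 = 120.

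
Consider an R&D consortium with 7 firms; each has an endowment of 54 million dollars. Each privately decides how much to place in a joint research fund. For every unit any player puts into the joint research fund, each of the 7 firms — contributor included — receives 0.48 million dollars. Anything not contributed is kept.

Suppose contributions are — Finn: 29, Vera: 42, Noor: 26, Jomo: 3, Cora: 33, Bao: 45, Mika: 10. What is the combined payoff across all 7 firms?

821.68 million dollars

Total contributed: 29 + 42 + 26 + 3 + 33 + 45 + 10 = 188; total kept: 7 × 54 − 188 = 190.
The joint research fund pays out 0.48 × 7 × 188 = 631.68 in aggregate.
Group total = 190 + 631.68 = 821.68.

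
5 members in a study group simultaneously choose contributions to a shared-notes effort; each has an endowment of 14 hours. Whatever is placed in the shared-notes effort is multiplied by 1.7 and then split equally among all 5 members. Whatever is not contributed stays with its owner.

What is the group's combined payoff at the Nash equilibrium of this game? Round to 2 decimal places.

70.00 hours

Each contributed unit returns 1.7/5 = 0.3400 to its contributor — below 1 — so contributing 0 is dominant for every player. At the Nash equilibrium everyone keeps their 14, and the group total is 5 × 14 = 70.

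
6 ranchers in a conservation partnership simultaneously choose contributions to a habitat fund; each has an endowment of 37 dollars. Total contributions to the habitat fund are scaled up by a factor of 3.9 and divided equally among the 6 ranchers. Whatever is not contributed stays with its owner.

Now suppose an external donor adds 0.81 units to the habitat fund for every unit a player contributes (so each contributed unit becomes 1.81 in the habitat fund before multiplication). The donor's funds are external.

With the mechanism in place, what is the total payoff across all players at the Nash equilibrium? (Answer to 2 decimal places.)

1567.10 dollars

Under the mechanism each unit contributed yields 3.9 × 1.81 / 6 = 1.1765 back to its contributor per unit of net cost, which exceeds 1, making full contribution the dominant choice for everyone.
At the Nash equilibrium everyone contributes 37. Group total payoff = 3.9 × 1.81 × 222 = 1567.10.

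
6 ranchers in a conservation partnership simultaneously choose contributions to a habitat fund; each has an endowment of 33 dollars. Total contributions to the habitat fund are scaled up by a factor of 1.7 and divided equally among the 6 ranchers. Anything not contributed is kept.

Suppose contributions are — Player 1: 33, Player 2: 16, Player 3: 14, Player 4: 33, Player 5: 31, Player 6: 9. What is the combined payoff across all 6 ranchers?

293.20 dollars

Total contributed: 33 + 16 + 14 + 33 + 31 + 9 = 136; total kept: 6 × 33 − 136 = 62.
The habitat fund pays out 1.7 × 136 = 231.20 in aggregate.
Group total = 62 + 231.20 = 293.20.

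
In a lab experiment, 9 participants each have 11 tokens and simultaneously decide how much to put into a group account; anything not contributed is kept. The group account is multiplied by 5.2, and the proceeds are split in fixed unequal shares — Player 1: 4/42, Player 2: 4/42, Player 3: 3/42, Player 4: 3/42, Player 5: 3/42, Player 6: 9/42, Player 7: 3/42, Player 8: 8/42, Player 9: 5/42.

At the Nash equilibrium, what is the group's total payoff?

Player j's private return per contributed unit is 5.2 × (j's share). Contributing is weakly dominant for j when that share is at least 1/5.2 = 0.1923, and contributing 0 is dominant otherwise.
Player 6 alone (share 9/42) is above the threshold, contributing 11; the remaining 8 contribute 0. Total contributed: 11.
The group account pays out 5.2 × 11 = 57.20 in total (split across the unequal shares, but the aggregate is all that matters for the group sum).
The 8 free-riders keep 11 each, adding 88. Group total = 88 + 57.20 = 145.20.

145.20 tokens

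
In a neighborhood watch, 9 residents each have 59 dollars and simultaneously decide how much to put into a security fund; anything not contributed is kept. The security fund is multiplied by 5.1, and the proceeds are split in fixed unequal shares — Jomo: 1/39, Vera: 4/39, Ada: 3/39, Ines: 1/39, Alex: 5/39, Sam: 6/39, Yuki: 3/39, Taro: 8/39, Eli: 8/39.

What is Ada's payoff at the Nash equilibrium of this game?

For player j, contributing a unit is worthwhile iff 5.1 × (j's share) ≥ 1, i.e. iff j's share is at least 0.1961.
Taro and Eli clear that bar, contributing 59 each; the remaining 7 contribute 0. Total contributed: 118.
Ada keeps 59 and receives 5.1 × 118 × 3/39 = 46.29 from the security fund, for a payoff of 105.29.

105.29 dollars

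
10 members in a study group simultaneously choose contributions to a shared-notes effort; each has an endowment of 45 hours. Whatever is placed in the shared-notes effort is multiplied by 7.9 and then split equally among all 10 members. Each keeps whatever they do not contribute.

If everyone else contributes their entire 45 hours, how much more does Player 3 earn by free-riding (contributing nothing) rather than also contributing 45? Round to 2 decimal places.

Switching from a contribution of 45 to 0 lets Player 3 keep an extra 45 hours, but lowers the shared-notes effort by 45, which costs Player 3 their own share of that drop: 7.9/10 × 45 = 35.55.
Net gain = 45 − 35.55 = 9.45. The private return per contributed unit (0.7900) is below 1, so free-riding is indeed the best response regardless of what the others do.

9.45 hours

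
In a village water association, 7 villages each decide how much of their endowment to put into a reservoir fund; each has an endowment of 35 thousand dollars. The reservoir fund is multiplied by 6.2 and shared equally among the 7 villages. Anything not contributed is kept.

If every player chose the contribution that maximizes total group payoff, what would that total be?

Each contributed unit returns 6.200 to the group as a whole (0.8857 to each of 7 players), which exceeds 1, so the social optimum is full contribution: group total = 6.200 × 245 = 1519.00.

1519.00 thousand dollars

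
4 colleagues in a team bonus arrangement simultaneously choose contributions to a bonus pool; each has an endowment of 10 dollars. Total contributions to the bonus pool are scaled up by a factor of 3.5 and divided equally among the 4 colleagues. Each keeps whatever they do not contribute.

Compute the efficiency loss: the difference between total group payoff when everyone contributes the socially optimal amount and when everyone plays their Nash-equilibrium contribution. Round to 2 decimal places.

100.00 dollars

Each contributed unit returns 3.5/4 = 0.8750 to its contributor — below 1 — so contributing 0 is dominant for every player. At the Nash equilibrium everyone keeps their 10, and the group total is 4 × 10 = 40.
Each contributed unit returns 3.500 to the group as a whole (0.8750 to each of 4 players), which exceeds 1, so the social optimum is full contribution: group total = 3.500 × 40 = 140.00.
Efficiency loss = 140.00 − 40 = 100.00.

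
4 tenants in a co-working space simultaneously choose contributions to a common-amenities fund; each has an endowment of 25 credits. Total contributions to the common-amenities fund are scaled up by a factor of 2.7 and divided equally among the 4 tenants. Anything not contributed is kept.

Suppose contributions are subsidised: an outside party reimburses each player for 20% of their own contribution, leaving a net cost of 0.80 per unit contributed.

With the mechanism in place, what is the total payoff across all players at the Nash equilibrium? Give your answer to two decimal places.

The effective private return is (2.7/4) / 0.80 = 0.8438, which is still under 1, so the mechanism doesn't change anyone's dominant strategy: zero contribution.
Everyone keeps their endowment and the group total is 4 × 25 = 100.

100.00 credits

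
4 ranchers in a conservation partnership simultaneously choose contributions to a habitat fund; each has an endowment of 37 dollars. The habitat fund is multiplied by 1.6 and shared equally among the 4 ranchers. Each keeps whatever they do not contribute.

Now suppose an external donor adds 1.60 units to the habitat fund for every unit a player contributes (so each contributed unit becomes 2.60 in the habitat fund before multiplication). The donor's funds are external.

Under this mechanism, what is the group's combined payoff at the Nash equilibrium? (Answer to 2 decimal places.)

615.68 dollars

The effective private return per unit is now 1.6 × 2.60 / 4 = 1.0400 > 1, so every player's dominant strategy flips to full contribution.
At the Nash equilibrium everyone contributes 37. Group total payoff = 1.6 × 2.60 × 148 = 615.68.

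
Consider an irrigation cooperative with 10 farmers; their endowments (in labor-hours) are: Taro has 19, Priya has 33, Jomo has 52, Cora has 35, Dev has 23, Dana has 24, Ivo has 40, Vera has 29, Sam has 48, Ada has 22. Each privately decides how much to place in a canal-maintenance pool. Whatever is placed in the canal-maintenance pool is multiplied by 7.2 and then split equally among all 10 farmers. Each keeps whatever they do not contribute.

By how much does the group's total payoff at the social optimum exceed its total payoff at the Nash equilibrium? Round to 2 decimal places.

2015.00 labor-hours

The private return per contributed unit is 7.2/10 = 0.7200 < 1 for every player regardless of endowment, so the Nash equilibrium is zero contribution and the group total is Σ E_j = 19 + 33 + 52 + 35 + 23 + 24 + 40 + 29 + 48 + 22 = 325.
Each contributed unit returns 7.200 to the group, so the social optimum is full contribution by everyone: group total = 7.200 × 325 = 2340.00.
Efficiency loss = (7.200 − 1) × 325 = 2015.00.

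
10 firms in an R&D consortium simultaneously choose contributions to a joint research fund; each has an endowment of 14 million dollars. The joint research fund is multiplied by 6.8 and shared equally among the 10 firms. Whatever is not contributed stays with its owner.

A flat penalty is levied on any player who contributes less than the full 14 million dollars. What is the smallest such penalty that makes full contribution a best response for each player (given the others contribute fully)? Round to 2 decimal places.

Given the others contribute fully, the best deviation is to contribute 0 (any partial contribution still incurs the fine and gives up units whose private return 0.6800 is below 1).
Deviating from 14 to 0 saves 14 million dollars but forfeits the deviator's share of the drop in the joint research fund: 6.8/10 × 14 = 9.52.
So the deviation gain is 14 − 9.52 = 4.48, and the fine must be at least 4.48 million dollars to wipe it out.

4.48 million dollars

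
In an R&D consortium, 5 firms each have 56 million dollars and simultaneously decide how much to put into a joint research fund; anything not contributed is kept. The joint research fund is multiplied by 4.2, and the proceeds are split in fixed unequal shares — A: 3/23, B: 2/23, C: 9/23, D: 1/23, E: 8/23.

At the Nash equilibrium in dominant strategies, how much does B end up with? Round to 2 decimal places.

96.90 million dollars

For player j, contributing a unit is worthwhile iff 4.2 × (j's share) ≥ 1, i.e. iff j's share is at least 0.2381.
C and E are above the threshold, contributing 56 each; the remaining 3 contribute 0. Total contributed: 112.
B keeps 56 and receives 4.2 × 112 × 2/23 = 40.90 from the joint research fund, for a payoff of 96.90.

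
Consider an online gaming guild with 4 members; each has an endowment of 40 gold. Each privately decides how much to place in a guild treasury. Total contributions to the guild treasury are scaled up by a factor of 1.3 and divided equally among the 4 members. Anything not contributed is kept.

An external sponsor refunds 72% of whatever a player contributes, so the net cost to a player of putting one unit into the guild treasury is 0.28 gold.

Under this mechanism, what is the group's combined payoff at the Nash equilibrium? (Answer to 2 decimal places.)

323.20 gold

With the mechanism, a contributed unit returns (1.3/4) / 0.28 = 1.1607 per unit of net cost to the contributor — now above 1 — so contributing fully is weakly dominant for every player.
So the Nash equilibrium is full contribution by all 4; the group earns 4 × (40 × 0.72 + 1.3 × 40) = 323.20.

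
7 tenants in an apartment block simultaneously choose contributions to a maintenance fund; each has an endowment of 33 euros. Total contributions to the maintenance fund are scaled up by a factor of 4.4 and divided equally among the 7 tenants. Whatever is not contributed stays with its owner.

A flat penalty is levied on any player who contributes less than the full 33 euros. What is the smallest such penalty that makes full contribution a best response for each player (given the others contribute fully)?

Given the others contribute fully, the best deviation is to contribute 0 (any partial contribution still incurs the fine and gives up units whose private return 0.6286 is below 1).
Deviating from 33 to 0 saves 33 euros but forfeits the deviator's share of the drop in the maintenance fund: 4.4/7 × 33 = 20.74.
So the deviation gain is 33 − 20.74 = 12.26, and the fine must be at least 12.26 euros to wipe it out.

12.26 euros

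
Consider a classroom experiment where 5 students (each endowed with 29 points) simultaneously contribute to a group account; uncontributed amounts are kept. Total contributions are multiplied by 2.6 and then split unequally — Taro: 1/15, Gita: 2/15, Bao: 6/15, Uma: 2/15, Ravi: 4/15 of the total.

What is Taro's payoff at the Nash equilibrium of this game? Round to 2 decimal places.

For player j, contributing a unit is worthwhile iff 2.6 × (j's share) ≥ 1, i.e. iff j's share is at least 0.3846.
Bao alone (share 6/15) is above the threshold, contributing 29; the remaining 4 contribute 0. Total contributed: 29.
Taro keeps 29 and receives 2.6 × 29 × 1/15 = 5.03 from the group account, for a payoff of 34.03.

34.03 points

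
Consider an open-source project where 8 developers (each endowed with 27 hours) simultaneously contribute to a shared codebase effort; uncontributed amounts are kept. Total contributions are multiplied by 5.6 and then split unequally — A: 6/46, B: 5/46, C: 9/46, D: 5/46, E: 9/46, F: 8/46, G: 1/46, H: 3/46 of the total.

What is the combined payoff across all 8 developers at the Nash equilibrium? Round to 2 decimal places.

464.40 hours

Player j's private return per contributed unit is 5.6 × (j's share). Contributing is weakly dominant for j when that share is at least 1/5.6 = 0.1786, and contributing 0 is dominant otherwise.
C and E are above the threshold, contributing 27 each; the remaining 6 contribute 0. Total contributed: 54.
The shared codebase effort pays out 5.6 × 54 = 302.40 in total (split across the unequal shares, but the aggregate is all that matters for the group sum).
The 6 free-riders keep 27 each, adding 162. Group total = 162 + 302.40 = 464.40.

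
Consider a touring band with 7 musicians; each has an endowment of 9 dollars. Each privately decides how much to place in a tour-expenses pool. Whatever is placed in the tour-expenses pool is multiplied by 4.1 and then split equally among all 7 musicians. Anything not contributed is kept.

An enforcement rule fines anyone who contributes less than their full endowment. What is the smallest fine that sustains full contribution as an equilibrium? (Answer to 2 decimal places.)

3.73 dollars

Given the others contribute fully, the best deviation is to contribute 0 (any partial contribution still incurs the fine and gives up units whose private return 0.5857 is below 1).
Deviating from 9 to 0 saves 9 dollars but forfeits the deviator's share of the drop in the tour-expenses pool: 4.1/7 × 9 = 5.27.
So the deviation gain is 9 − 5.27 = 3.73, and the fine must be at least 3.73 dollars to wipe it out.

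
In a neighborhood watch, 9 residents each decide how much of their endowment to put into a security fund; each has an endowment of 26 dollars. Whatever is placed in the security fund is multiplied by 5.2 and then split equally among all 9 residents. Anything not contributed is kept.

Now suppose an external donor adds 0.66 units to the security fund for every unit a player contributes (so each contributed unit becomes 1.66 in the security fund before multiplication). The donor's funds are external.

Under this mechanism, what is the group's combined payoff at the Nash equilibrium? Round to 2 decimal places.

234.00 dollars

Even with the mechanism, each unit contributed returns only 5.2 × 1.66 / 9 = 0.9591 per unit of net cost, so contributing nothing is still dominant.
At the Nash equilibrium no one contributes; group total payoff = 9 × 26 = 234.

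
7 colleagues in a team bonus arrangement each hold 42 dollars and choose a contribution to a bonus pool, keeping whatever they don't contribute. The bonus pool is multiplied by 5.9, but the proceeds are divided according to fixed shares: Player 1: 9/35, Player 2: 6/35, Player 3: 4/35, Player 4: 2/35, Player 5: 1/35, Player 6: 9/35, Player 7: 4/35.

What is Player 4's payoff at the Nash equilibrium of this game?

84.48 dollars

Each unit j contributes comes back to j as 5.9 × (j's share), so j prefers to contribute only if that share exceeds 1/5.9 = 0.1695; otherwise keeping the unit dominates.
Player 1, Player 2 and Player 6 clear that bar, contributing 42 each; the remaining 4 contribute 0. Total contributed: 126.
Player 4 keeps 42 and receives 5.9 × 126 × 2/35 = 42.48 from the bonus pool, for a payoff of 84.48.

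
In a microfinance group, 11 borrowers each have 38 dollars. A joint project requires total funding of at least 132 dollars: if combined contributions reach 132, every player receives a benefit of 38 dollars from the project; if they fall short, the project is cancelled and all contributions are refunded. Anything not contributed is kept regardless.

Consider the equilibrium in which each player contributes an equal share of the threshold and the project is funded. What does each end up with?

Equal share of the threshold: 132/11 = 12.
At this profile no one gains by cutting their contribution: any cut drops the total below 132, the project is cancelled, contributions are refunded, and the deviator ends with 38, which is less than 38 − 12 + 38 = 64. Contributing more than 12 just wastes the excess. So contributing exactly 12 is a best response.
Each player's payoff: 38 − 12 + 38 = 64.

64 dollars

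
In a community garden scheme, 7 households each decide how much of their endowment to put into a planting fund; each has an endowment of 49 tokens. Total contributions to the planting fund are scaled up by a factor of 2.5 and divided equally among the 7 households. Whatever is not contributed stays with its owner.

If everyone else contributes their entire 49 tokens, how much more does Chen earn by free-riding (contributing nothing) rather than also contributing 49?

Switching from a contribution of 49 to 0 lets Chen keep an extra 49 tokens, but lowers the planting fund by 49, which costs Chen their own share of that drop: 2.5/7 × 49 = 17.50.
Net gain = 49 − 17.50 = 31.50. The private return per contributed unit (0.3571) is below 1, so free-riding is indeed the best response regardless of what the others do.

31.50 tokens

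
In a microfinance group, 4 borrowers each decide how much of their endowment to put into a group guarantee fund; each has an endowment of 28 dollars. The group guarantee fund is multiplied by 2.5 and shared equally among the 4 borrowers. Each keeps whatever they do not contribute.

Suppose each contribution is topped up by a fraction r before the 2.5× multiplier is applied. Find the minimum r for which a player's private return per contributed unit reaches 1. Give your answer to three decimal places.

0.600

With matching at rate r, one contributed unit becomes (1 + r) in the group guarantee fund and returns 2.5 × (1 + r) / 4 to the contributor.
Setting this equal to 1: 1 + r = 4/2.5 = 1.6000.
So the minimum matching rate is r = 1.6000 − 1 = 0.600.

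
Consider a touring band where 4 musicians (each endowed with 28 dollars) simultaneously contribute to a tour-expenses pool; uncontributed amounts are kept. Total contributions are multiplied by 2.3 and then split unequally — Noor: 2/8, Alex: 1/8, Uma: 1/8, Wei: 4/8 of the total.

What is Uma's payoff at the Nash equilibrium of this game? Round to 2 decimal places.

36.05 dollars

A player with share s gets back 2.3·s per unit contributed, so full contribution is dominant for anyone with s > 1/2.3 = 0.4348 and zero contribution is dominant for anyone below.
Wei alone (share 4/8) is above the threshold, contributing 28; the remaining 3 contribute 0. Total contributed: 28.
Uma keeps 28 and receives 2.3 × 28 × 1/8 = 8.05 from the tour-expenses pool, for a payoff of 36.05.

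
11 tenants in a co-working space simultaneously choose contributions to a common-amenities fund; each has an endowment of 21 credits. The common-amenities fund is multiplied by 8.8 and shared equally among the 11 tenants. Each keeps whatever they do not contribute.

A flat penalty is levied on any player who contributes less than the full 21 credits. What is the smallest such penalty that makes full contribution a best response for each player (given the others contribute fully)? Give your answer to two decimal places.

Given the others contribute fully, the best deviation is to contribute 0 (any partial contribution still incurs the fine and gives up units whose private return 0.8000 is below 1).
Deviating from 21 to 0 saves 21 credits but forfeits the deviator's share of the drop in the common-amenities fund: 8.8/11 × 21 = 16.80.
So the deviation gain is 21 − 16.80 = 4.20, and the fine must be at least 4.20 credits to wipe it out.

4.20 credits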